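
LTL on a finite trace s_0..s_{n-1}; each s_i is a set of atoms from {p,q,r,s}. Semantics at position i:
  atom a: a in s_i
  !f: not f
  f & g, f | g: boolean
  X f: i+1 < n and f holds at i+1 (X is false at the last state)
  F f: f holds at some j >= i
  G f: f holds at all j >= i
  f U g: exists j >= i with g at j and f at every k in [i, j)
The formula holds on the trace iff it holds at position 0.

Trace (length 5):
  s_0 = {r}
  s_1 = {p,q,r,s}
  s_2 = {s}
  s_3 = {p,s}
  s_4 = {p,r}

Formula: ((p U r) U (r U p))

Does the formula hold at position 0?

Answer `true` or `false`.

Answer: true

Derivation:
s_0={r}: ((p U r) U (r U p))=True (p U r)=True p=False r=True (r U p)=True
s_1={p,q,r,s}: ((p U r) U (r U p))=True (p U r)=True p=True r=True (r U p)=True
s_2={s}: ((p U r) U (r U p))=False (p U r)=False p=False r=False (r U p)=False
s_3={p,s}: ((p U r) U (r U p))=True (p U r)=True p=True r=False (r U p)=True
s_4={p,r}: ((p U r) U (r U p))=True (p U r)=True p=True r=True (r U p)=True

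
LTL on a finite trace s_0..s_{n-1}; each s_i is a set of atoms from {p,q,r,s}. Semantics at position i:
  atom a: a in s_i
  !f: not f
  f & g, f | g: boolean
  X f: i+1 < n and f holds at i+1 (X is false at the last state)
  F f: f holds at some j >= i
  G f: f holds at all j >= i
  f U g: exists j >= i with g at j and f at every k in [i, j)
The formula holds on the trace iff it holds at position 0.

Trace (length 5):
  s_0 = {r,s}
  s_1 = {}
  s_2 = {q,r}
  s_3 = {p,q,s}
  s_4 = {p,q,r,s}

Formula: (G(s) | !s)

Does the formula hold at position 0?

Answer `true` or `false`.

s_0={r,s}: (G(s) | !s)=False G(s)=False s=True !s=False
s_1={}: (G(s) | !s)=True G(s)=False s=False !s=True
s_2={q,r}: (G(s) | !s)=True G(s)=False s=False !s=True
s_3={p,q,s}: (G(s) | !s)=True G(s)=True s=True !s=False
s_4={p,q,r,s}: (G(s) | !s)=True G(s)=True s=True !s=False

Answer: false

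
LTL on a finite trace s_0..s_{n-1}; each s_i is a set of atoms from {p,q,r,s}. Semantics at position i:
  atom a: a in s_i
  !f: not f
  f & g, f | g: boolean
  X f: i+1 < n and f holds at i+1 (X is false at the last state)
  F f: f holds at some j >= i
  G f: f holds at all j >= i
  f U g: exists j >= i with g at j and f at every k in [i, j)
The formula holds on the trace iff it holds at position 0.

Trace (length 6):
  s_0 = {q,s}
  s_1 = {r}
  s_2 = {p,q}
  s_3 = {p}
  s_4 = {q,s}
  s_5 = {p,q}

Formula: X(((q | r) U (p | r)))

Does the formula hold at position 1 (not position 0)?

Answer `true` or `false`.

Answer: true

Derivation:
s_0={q,s}: X(((q | r) U (p | r)))=True ((q | r) U (p | r))=True (q | r)=True q=True r=False (p | r)=False p=False
s_1={r}: X(((q | r) U (p | r)))=True ((q | r) U (p | r))=True (q | r)=True q=False r=True (p | r)=True p=False
s_2={p,q}: X(((q | r) U (p | r)))=True ((q | r) U (p | r))=True (q | r)=True q=True r=False (p | r)=True p=True
s_3={p}: X(((q | r) U (p | r)))=True ((q | r) U (p | r))=True (q | r)=False q=False r=False (p | r)=True p=True
s_4={q,s}: X(((q | r) U (p | r)))=True ((q | r) U (p | r))=True (q | r)=True q=True r=False (p | r)=False p=False
s_5={p,q}: X(((q | r) U (p | r)))=False ((q | r) U (p | r))=True (q | r)=True q=True r=False (p | r)=True p=True
Evaluating at position 1: result = True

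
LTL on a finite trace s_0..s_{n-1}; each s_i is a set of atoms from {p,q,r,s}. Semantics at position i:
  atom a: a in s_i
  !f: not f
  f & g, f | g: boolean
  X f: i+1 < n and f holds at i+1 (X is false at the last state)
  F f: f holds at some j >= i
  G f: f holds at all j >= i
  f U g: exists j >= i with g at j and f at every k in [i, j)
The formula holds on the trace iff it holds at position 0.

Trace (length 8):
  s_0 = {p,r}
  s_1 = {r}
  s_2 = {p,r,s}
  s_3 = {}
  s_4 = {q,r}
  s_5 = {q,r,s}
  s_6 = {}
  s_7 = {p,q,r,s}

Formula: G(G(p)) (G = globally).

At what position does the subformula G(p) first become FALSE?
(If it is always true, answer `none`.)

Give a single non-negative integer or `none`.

Answer: 0

Derivation:
s_0={p,r}: G(p)=False p=True
s_1={r}: G(p)=False p=False
s_2={p,r,s}: G(p)=False p=True
s_3={}: G(p)=False p=False
s_4={q,r}: G(p)=False p=False
s_5={q,r,s}: G(p)=False p=False
s_6={}: G(p)=False p=False
s_7={p,q,r,s}: G(p)=True p=True
G(G(p)) holds globally = False
First violation at position 0.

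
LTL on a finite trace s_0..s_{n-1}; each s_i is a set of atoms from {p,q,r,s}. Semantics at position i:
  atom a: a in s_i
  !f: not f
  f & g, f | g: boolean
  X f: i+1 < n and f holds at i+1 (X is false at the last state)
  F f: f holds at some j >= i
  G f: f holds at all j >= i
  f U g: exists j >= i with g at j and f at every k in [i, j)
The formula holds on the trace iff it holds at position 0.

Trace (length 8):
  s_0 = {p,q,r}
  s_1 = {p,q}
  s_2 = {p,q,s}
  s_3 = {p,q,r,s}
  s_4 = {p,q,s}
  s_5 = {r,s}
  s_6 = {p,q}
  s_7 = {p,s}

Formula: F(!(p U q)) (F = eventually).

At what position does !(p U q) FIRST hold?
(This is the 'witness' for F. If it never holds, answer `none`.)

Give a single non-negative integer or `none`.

s_0={p,q,r}: !(p U q)=False (p U q)=True p=True q=True
s_1={p,q}: !(p U q)=False (p U q)=True p=True q=True
s_2={p,q,s}: !(p U q)=False (p U q)=True p=True q=True
s_3={p,q,r,s}: !(p U q)=False (p U q)=True p=True q=True
s_4={p,q,s}: !(p U q)=False (p U q)=True p=True q=True
s_5={r,s}: !(p U q)=True (p U q)=False p=False q=False
s_6={p,q}: !(p U q)=False (p U q)=True p=True q=True
s_7={p,s}: !(p U q)=True (p U q)=False p=True q=False
F(!(p U q)) holds; first witness at position 5.

Answer: 5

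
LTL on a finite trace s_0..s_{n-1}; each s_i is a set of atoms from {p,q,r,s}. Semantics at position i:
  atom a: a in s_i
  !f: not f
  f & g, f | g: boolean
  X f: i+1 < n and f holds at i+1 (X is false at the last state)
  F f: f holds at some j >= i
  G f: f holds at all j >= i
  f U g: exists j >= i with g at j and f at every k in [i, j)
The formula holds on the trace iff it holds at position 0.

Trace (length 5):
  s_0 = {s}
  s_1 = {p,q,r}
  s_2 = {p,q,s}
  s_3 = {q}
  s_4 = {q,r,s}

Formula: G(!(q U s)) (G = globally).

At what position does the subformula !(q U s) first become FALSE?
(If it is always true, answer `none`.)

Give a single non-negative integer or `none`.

Answer: 0

Derivation:
s_0={s}: !(q U s)=False (q U s)=True q=False s=True
s_1={p,q,r}: !(q U s)=False (q U s)=True q=True s=False
s_2={p,q,s}: !(q U s)=False (q U s)=True q=True s=True
s_3={q}: !(q U s)=False (q U s)=True q=True s=False
s_4={q,r,s}: !(q U s)=False (q U s)=True q=True s=True
G(!(q U s)) holds globally = False
First violation at position 0.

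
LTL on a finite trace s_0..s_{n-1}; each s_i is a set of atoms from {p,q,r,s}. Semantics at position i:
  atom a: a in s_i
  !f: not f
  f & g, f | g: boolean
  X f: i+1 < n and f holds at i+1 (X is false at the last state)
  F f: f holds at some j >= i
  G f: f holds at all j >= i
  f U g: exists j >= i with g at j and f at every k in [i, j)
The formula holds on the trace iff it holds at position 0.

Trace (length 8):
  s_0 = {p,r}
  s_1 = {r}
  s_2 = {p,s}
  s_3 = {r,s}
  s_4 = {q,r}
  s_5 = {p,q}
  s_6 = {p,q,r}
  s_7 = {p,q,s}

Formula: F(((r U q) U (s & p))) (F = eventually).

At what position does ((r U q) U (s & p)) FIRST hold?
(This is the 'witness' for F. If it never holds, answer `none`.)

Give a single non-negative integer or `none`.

Answer: 2

Derivation:
s_0={p,r}: ((r U q) U (s & p))=False (r U q)=False r=True q=False (s & p)=False s=False p=True
s_1={r}: ((r U q) U (s & p))=False (r U q)=False r=True q=False (s & p)=False s=False p=False
s_2={p,s}: ((r U q) U (s & p))=True (r U q)=False r=False q=False (s & p)=True s=True p=True
s_3={r,s}: ((r U q) U (s & p))=True (r U q)=True r=True q=False (s & p)=False s=True p=False
s_4={q,r}: ((r U q) U (s & p))=True (r U q)=True r=True q=True (s & p)=False s=False p=False
s_5={p,q}: ((r U q) U (s & p))=True (r U q)=True r=False q=True (s & p)=False s=False p=True
s_6={p,q,r}: ((r U q) U (s & p))=True (r U q)=True r=True q=True (s & p)=False s=False p=True
s_7={p,q,s}: ((r U q) U (s & p))=True (r U q)=True r=False q=True (s & p)=True s=True p=True
F(((r U q) U (s & p))) holds; first witness at position 2.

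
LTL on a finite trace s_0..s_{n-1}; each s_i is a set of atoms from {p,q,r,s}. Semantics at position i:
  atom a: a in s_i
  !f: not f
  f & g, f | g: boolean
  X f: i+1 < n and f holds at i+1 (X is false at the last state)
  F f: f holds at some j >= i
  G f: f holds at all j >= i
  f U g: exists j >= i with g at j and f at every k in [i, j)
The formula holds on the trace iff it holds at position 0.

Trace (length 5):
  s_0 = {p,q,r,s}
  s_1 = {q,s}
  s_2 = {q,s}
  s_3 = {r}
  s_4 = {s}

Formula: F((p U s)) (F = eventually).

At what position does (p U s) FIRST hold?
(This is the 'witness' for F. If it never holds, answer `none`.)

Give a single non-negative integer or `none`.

Answer: 0

Derivation:
s_0={p,q,r,s}: (p U s)=True p=True s=True
s_1={q,s}: (p U s)=True p=False s=True
s_2={q,s}: (p U s)=True p=False s=True
s_3={r}: (p U s)=False p=False s=False
s_4={s}: (p U s)=True p=False s=True
F((p U s)) holds; first witness at position 0.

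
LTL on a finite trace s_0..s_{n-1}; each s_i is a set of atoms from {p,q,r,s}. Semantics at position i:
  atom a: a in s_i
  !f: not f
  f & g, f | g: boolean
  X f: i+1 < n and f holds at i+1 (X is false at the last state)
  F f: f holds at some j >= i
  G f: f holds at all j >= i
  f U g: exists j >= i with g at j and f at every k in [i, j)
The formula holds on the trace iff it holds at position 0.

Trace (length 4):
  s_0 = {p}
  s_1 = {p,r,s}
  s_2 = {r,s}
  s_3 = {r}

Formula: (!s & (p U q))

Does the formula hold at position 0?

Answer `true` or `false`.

s_0={p}: (!s & (p U q))=False !s=True s=False (p U q)=False p=True q=False
s_1={p,r,s}: (!s & (p U q))=False !s=False s=True (p U q)=False p=True q=False
s_2={r,s}: (!s & (p U q))=False !s=False s=True (p U q)=False p=False q=False
s_3={r}: (!s & (p U q))=False !s=True s=False (p U q)=False p=False q=False

Answer: false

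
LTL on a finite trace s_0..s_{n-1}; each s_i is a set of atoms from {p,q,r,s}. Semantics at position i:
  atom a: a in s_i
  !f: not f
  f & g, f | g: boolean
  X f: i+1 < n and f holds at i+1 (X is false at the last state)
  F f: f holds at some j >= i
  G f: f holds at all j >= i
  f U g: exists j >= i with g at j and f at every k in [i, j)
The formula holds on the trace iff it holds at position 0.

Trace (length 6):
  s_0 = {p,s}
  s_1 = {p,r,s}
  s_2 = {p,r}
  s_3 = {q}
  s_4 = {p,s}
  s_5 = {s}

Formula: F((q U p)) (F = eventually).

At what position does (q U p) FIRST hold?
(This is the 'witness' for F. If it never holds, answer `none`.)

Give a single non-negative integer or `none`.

Answer: 0

Derivation:
s_0={p,s}: (q U p)=True q=False p=True
s_1={p,r,s}: (q U p)=True q=False p=True
s_2={p,r}: (q U p)=True q=False p=True
s_3={q}: (q U p)=True q=True p=False
s_4={p,s}: (q U p)=True q=False p=True
s_5={s}: (q U p)=False q=False p=False
F((q U p)) holds; first witness at position 0.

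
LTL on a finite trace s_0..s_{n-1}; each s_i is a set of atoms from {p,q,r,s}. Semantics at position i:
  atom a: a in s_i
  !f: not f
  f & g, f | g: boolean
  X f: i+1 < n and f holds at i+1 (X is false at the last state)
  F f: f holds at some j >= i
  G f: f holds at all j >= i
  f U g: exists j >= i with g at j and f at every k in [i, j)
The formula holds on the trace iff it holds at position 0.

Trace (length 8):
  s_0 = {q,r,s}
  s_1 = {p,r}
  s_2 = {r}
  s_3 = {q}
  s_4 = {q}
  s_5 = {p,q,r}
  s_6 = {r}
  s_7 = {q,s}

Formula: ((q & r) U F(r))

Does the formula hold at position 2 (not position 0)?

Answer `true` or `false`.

Answer: true

Derivation:
s_0={q,r,s}: ((q & r) U F(r))=True (q & r)=True q=True r=True F(r)=True
s_1={p,r}: ((q & r) U F(r))=True (q & r)=False q=False r=True F(r)=True
s_2={r}: ((q & r) U F(r))=True (q & r)=False q=False r=True F(r)=True
s_3={q}: ((q & r) U F(r))=True (q & r)=False q=True r=False F(r)=True
s_4={q}: ((q & r) U F(r))=True (q & r)=False q=True r=False F(r)=True
s_5={p,q,r}: ((q & r) U F(r))=True (q & r)=True q=True r=True F(r)=True
s_6={r}: ((q & r) U F(r))=True (q & r)=False q=False r=True F(r)=True
s_7={q,s}: ((q & r) U F(r))=False (q & r)=False q=True r=False F(r)=False
Evaluating at position 2: result = True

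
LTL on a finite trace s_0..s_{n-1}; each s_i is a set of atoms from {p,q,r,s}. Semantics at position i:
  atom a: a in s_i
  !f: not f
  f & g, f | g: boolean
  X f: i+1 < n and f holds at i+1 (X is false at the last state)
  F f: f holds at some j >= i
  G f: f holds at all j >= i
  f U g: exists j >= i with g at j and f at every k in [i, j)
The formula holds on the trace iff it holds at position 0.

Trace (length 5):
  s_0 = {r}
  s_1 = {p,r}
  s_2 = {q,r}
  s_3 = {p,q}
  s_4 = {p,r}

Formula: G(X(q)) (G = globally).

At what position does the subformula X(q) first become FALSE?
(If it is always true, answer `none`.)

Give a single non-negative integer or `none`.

s_0={r}: X(q)=False q=False
s_1={p,r}: X(q)=True q=False
s_2={q,r}: X(q)=True q=True
s_3={p,q}: X(q)=False q=True
s_4={p,r}: X(q)=False q=False
G(X(q)) holds globally = False
First violation at position 0.

Answer: 0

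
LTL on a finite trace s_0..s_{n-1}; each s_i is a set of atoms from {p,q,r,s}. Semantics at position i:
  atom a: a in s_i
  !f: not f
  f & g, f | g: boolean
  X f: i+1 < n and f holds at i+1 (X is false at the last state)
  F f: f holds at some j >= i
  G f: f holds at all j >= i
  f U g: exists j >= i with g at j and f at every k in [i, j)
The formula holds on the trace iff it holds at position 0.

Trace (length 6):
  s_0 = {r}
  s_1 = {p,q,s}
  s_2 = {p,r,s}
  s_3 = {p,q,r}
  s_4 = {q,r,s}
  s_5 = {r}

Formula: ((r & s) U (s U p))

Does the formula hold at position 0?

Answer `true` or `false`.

Answer: false

Derivation:
s_0={r}: ((r & s) U (s U p))=False (r & s)=False r=True s=False (s U p)=False p=False
s_1={p,q,s}: ((r & s) U (s U p))=True (r & s)=False r=False s=True (s U p)=True p=True
s_2={p,r,s}: ((r & s) U (s U p))=True (r & s)=True r=True s=True (s U p)=True p=True
s_3={p,q,r}: ((r & s) U (s U p))=True (r & s)=False r=True s=False (s U p)=True p=True
s_4={q,r,s}: ((r & s) U (s U p))=False (r & s)=True r=True s=True (s U p)=False p=False
s_5={r}: ((r & s) U (s U p))=False (r & s)=False r=True s=False (s U p)=False p=False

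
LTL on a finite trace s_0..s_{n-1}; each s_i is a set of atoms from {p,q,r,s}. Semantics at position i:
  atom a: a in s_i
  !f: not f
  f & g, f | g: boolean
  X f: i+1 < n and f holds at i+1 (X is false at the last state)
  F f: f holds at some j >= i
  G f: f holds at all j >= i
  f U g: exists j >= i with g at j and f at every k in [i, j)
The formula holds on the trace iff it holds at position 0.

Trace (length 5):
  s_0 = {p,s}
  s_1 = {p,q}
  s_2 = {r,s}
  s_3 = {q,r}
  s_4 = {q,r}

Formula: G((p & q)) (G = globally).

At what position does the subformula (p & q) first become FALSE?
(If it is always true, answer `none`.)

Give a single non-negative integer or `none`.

Answer: 0

Derivation:
s_0={p,s}: (p & q)=False p=True q=False
s_1={p,q}: (p & q)=True p=True q=True
s_2={r,s}: (p & q)=False p=False q=False
s_3={q,r}: (p & q)=False p=False q=True
s_4={q,r}: (p & q)=False p=False q=True
G((p & q)) holds globally = False
First violation at position 0.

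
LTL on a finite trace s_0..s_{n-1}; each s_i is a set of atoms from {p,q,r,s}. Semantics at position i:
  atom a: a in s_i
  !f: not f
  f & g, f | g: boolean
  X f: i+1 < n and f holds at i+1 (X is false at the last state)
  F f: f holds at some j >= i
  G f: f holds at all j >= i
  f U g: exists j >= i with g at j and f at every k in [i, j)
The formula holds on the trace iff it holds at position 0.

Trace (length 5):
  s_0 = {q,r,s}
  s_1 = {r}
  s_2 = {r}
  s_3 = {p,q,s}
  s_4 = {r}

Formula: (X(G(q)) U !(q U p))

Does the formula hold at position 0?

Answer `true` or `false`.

Answer: true

Derivation:
s_0={q,r,s}: (X(G(q)) U !(q U p))=True X(G(q))=False G(q)=False q=True !(q U p)=True (q U p)=False p=False
s_1={r}: (X(G(q)) U !(q U p))=True X(G(q))=False G(q)=False q=False !(q U p)=True (q U p)=False p=False
s_2={r}: (X(G(q)) U !(q U p))=True X(G(q))=False G(q)=False q=False !(q U p)=True (q U p)=False p=False
s_3={p,q,s}: (X(G(q)) U !(q U p))=False X(G(q))=False G(q)=False q=True !(q U p)=False (q U p)=True p=True
s_4={r}: (X(G(q)) U !(q U p))=True X(G(q))=False G(q)=False q=False !(q U p)=True (q U p)=False p=False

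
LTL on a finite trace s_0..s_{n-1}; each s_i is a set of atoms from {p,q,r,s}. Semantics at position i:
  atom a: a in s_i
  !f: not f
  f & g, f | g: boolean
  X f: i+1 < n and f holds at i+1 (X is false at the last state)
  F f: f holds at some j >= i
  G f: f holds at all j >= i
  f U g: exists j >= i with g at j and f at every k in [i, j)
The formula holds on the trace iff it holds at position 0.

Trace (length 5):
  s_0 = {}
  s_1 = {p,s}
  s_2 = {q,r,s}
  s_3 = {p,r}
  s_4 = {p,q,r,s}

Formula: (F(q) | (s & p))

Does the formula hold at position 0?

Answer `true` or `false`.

Answer: true

Derivation:
s_0={}: (F(q) | (s & p))=True F(q)=True q=False (s & p)=False s=False p=False
s_1={p,s}: (F(q) | (s & p))=True F(q)=True q=False (s & p)=True s=True p=True
s_2={q,r,s}: (F(q) | (s & p))=True F(q)=True q=True (s & p)=False s=True p=False
s_3={p,r}: (F(q) | (s & p))=True F(q)=True q=False (s & p)=False s=False p=True
s_4={p,q,r,s}: (F(q) | (s & p))=True F(q)=True q=True (s & p)=True s=True p=True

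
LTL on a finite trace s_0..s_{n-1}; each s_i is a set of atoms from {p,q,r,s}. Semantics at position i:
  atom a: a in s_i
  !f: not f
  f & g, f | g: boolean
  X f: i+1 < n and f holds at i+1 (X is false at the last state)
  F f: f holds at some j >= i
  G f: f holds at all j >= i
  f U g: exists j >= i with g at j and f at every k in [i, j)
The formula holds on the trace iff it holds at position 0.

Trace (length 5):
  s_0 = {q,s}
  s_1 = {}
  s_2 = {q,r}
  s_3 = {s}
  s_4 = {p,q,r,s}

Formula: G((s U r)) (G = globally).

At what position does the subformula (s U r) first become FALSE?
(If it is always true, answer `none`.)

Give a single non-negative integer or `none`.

Answer: 0

Derivation:
s_0={q,s}: (s U r)=False s=True r=False
s_1={}: (s U r)=False s=False r=False
s_2={q,r}: (s U r)=True s=False r=True
s_3={s}: (s U r)=True s=True r=False
s_4={p,q,r,s}: (s U r)=True s=True r=True
G((s U r)) holds globally = False
First violation at position 0.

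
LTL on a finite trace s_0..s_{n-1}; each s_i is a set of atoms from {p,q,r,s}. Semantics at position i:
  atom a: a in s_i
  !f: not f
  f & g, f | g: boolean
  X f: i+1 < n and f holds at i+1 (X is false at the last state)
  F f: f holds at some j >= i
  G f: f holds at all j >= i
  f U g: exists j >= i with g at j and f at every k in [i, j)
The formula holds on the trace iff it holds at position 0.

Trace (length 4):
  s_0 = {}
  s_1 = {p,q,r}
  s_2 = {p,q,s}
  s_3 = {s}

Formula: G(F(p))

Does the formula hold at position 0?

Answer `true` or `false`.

Answer: false

Derivation:
s_0={}: G(F(p))=False F(p)=True p=False
s_1={p,q,r}: G(F(p))=False F(p)=True p=True
s_2={p,q,s}: G(F(p))=False F(p)=True p=True
s_3={s}: G(F(p))=False F(p)=False p=False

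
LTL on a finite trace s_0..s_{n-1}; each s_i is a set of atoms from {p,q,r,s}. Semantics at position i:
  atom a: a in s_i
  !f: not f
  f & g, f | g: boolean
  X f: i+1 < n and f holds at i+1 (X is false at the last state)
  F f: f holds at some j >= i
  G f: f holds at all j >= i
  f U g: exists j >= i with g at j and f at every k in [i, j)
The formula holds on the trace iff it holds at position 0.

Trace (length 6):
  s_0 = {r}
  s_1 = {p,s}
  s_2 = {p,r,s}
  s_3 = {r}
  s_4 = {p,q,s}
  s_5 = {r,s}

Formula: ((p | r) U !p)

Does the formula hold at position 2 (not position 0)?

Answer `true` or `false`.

s_0={r}: ((p | r) U !p)=True (p | r)=True p=False r=True !p=True
s_1={p,s}: ((p | r) U !p)=True (p | r)=True p=True r=False !p=False
s_2={p,r,s}: ((p | r) U !p)=True (p | r)=True p=True r=True !p=False
s_3={r}: ((p | r) U !p)=True (p | r)=True p=False r=True !p=True
s_4={p,q,s}: ((p | r) U !p)=True (p | r)=True p=True r=False !p=False
s_5={r,s}: ((p | r) U !p)=True (p | r)=True p=False r=True !p=True
Evaluating at position 2: result = True

Answer: true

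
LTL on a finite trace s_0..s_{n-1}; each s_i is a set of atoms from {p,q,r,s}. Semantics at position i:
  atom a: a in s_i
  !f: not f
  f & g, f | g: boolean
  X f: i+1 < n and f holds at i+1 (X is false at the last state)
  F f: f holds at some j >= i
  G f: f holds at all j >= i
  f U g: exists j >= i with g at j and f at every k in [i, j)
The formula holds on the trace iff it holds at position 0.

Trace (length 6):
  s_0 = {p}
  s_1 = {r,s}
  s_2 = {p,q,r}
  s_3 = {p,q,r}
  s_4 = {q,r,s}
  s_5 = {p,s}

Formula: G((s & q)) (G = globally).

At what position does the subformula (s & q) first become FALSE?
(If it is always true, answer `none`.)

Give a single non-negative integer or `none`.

s_0={p}: (s & q)=False s=False q=False
s_1={r,s}: (s & q)=False s=True q=False
s_2={p,q,r}: (s & q)=False s=False q=True
s_3={p,q,r}: (s & q)=False s=False q=True
s_4={q,r,s}: (s & q)=True s=True q=True
s_5={p,s}: (s & q)=False s=True q=False
G((s & q)) holds globally = False
First violation at position 0.

Answer: 0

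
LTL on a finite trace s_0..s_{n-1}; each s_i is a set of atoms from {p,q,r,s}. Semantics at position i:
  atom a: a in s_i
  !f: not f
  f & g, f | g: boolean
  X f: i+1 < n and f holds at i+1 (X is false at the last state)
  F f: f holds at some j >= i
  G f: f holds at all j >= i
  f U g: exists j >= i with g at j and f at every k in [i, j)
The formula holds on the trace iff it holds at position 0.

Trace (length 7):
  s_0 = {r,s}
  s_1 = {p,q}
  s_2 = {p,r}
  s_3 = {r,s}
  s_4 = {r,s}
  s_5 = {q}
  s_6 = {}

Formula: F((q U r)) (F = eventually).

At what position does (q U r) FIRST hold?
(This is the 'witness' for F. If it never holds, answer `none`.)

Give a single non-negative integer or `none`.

Answer: 0

Derivation:
s_0={r,s}: (q U r)=True q=False r=True
s_1={p,q}: (q U r)=True q=True r=False
s_2={p,r}: (q U r)=True q=False r=True
s_3={r,s}: (q U r)=True q=False r=True
s_4={r,s}: (q U r)=True q=False r=True
s_5={q}: (q U r)=False q=True r=False
s_6={}: (q U r)=False q=False r=False
F((q U r)) holds; first witness at position 0.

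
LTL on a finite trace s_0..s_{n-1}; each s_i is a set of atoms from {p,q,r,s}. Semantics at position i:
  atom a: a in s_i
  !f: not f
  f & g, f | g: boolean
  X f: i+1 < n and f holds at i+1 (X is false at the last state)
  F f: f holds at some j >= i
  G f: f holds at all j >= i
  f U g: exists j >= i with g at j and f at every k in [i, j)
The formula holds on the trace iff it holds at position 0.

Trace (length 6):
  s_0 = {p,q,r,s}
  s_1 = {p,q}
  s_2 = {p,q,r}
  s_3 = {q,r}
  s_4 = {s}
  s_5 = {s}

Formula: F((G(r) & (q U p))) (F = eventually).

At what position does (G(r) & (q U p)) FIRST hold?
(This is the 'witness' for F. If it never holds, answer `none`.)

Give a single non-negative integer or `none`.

s_0={p,q,r,s}: (G(r) & (q U p))=False G(r)=False r=True (q U p)=True q=True p=True
s_1={p,q}: (G(r) & (q U p))=False G(r)=False r=False (q U p)=True q=True p=True
s_2={p,q,r}: (G(r) & (q U p))=False G(r)=False r=True (q U p)=True q=True p=True
s_3={q,r}: (G(r) & (q U p))=False G(r)=False r=True (q U p)=False q=True p=False
s_4={s}: (G(r) & (q U p))=False G(r)=False r=False (q U p)=False q=False p=False
s_5={s}: (G(r) & (q U p))=False G(r)=False r=False (q U p)=False q=False p=False
F((G(r) & (q U p))) does not hold (no witness exists).

Answer: none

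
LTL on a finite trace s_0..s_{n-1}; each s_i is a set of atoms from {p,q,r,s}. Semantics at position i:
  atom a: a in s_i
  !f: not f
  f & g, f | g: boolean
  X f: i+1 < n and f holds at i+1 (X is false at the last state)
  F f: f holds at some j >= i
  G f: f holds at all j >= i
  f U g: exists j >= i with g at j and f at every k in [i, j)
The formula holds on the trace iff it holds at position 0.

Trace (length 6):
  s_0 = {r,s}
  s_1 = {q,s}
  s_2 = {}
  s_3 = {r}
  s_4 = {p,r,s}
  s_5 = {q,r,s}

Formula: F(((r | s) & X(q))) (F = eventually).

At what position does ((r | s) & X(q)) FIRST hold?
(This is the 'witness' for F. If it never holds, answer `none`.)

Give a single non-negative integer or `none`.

s_0={r,s}: ((r | s) & X(q))=True (r | s)=True r=True s=True X(q)=True q=False
s_1={q,s}: ((r | s) & X(q))=False (r | s)=True r=False s=True X(q)=False q=True
s_2={}: ((r | s) & X(q))=False (r | s)=False r=False s=False X(q)=False q=False
s_3={r}: ((r | s) & X(q))=False (r | s)=True r=True s=False X(q)=False q=False
s_4={p,r,s}: ((r | s) & X(q))=True (r | s)=True r=True s=True X(q)=True q=False
s_5={q,r,s}: ((r | s) & X(q))=False (r | s)=True r=True s=True X(q)=False q=True
F(((r | s) & X(q))) holds; first witness at position 0.

Answer: 0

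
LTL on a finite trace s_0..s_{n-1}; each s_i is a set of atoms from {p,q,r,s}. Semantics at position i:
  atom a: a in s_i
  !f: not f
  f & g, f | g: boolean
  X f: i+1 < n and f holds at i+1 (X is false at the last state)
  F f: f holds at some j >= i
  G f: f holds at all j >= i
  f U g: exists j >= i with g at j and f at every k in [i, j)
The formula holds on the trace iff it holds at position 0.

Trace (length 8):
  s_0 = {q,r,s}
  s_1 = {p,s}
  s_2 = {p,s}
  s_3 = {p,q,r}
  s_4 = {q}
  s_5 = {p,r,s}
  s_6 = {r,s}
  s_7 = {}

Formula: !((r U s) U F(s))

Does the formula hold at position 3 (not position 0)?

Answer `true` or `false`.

s_0={q,r,s}: !((r U s) U F(s))=False ((r U s) U F(s))=True (r U s)=True r=True s=True F(s)=True
s_1={p,s}: !((r U s) U F(s))=False ((r U s) U F(s))=True (r U s)=True r=False s=True F(s)=True
s_2={p,s}: !((r U s) U F(s))=False ((r U s) U F(s))=True (r U s)=True r=False s=True F(s)=True
s_3={p,q,r}: !((r U s) U F(s))=False ((r U s) U F(s))=True (r U s)=False r=True s=False F(s)=True
s_4={q}: !((r U s) U F(s))=False ((r U s) U F(s))=True (r U s)=False r=False s=False F(s)=True
s_5={p,r,s}: !((r U s) U F(s))=False ((r U s) U F(s))=True (r U s)=True r=True s=True F(s)=True
s_6={r,s}: !((r U s) U F(s))=False ((r U s) U F(s))=True (r U s)=True r=True s=True F(s)=True
s_7={}: !((r U s) U F(s))=True ((r U s) U F(s))=False (r U s)=False r=False s=False F(s)=False
Evaluating at position 3: result = False

Answer: false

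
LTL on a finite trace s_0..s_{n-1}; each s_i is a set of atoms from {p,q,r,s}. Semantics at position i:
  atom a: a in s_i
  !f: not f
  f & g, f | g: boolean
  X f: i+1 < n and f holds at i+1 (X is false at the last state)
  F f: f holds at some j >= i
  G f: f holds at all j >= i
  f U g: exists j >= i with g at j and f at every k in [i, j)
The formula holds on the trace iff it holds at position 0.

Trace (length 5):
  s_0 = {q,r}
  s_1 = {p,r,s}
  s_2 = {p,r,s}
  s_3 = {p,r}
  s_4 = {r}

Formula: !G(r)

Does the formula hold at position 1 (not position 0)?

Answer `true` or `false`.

Answer: false

Derivation:
s_0={q,r}: !G(r)=False G(r)=True r=True
s_1={p,r,s}: !G(r)=False G(r)=True r=True
s_2={p,r,s}: !G(r)=False G(r)=True r=True
s_3={p,r}: !G(r)=False G(r)=True r=True
s_4={r}: !G(r)=False G(r)=True r=True
Evaluating at position 1: result = False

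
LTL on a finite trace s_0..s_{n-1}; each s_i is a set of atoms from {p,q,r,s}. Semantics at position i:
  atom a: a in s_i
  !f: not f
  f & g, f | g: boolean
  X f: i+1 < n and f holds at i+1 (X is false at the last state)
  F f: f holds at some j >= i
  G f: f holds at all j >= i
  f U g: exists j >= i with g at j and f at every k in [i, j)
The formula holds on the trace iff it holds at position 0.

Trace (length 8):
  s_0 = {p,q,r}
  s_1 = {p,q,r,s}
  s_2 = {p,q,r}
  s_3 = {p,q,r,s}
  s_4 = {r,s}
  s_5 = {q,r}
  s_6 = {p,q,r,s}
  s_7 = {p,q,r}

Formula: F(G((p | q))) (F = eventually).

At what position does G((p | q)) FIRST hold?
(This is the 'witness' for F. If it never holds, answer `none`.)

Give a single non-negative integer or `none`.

Answer: 5

Derivation:
s_0={p,q,r}: G((p | q))=False (p | q)=True p=True q=True
s_1={p,q,r,s}: G((p | q))=False (p | q)=True p=True q=True
s_2={p,q,r}: G((p | q))=False (p | q)=True p=True q=True
s_3={p,q,r,s}: G((p | q))=False (p | q)=True p=True q=True
s_4={r,s}: G((p | q))=False (p | q)=False p=False q=False
s_5={q,r}: G((p | q))=True (p | q)=True p=False q=True
s_6={p,q,r,s}: G((p | q))=True (p | q)=True p=True q=True
s_7={p,q,r}: G((p | q))=True (p | q)=True p=True q=True
F(G((p | q))) holds; first witness at position 5.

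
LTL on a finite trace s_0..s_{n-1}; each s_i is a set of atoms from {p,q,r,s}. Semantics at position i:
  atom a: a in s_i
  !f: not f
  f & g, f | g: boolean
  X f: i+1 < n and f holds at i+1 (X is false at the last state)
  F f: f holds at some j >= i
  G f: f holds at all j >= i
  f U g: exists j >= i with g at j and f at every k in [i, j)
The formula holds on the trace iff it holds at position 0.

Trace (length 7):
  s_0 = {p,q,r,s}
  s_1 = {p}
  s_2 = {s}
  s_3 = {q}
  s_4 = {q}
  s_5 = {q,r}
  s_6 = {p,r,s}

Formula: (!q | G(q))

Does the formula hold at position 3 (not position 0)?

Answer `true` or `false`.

s_0={p,q,r,s}: (!q | G(q))=False !q=False q=True G(q)=False
s_1={p}: (!q | G(q))=True !q=True q=False G(q)=False
s_2={s}: (!q | G(q))=True !q=True q=False G(q)=False
s_3={q}: (!q | G(q))=False !q=False q=True G(q)=False
s_4={q}: (!q | G(q))=False !q=False q=True G(q)=False
s_5={q,r}: (!q | G(q))=False !q=False q=True G(q)=False
s_6={p,r,s}: (!q | G(q))=True !q=True q=False G(q)=False
Evaluating at position 3: result = False

Answer: false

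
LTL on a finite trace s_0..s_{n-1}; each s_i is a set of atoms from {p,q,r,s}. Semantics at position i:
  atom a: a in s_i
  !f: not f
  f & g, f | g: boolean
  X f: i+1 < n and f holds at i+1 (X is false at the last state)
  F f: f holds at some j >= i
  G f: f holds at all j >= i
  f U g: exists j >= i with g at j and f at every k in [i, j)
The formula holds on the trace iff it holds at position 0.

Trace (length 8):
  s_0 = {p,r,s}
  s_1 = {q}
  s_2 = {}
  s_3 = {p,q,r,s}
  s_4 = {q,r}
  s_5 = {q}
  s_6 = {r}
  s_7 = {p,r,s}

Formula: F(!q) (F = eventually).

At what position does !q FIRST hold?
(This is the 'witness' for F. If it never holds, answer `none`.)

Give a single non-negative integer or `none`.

s_0={p,r,s}: !q=True q=False
s_1={q}: !q=False q=True
s_2={}: !q=True q=False
s_3={p,q,r,s}: !q=False q=True
s_4={q,r}: !q=False q=True
s_5={q}: !q=False q=True
s_6={r}: !q=True q=False
s_7={p,r,s}: !q=True q=False
F(!q) holds; first witness at position 0.

Answer: 0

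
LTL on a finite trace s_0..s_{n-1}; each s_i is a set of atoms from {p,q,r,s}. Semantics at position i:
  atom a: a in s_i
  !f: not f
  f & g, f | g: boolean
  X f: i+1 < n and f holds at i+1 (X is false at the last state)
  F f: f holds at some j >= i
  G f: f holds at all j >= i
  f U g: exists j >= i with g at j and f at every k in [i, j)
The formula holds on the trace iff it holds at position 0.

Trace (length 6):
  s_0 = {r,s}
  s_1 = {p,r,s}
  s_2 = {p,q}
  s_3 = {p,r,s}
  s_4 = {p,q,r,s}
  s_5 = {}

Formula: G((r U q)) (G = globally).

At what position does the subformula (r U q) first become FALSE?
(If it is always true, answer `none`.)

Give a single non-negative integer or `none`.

Answer: 5

Derivation:
s_0={r,s}: (r U q)=True r=True q=False
s_1={p,r,s}: (r U q)=True r=True q=False
s_2={p,q}: (r U q)=True r=False q=True
s_3={p,r,s}: (r U q)=True r=True q=False
s_4={p,q,r,s}: (r U q)=True r=True q=True
s_5={}: (r U q)=False r=False q=False
G((r U q)) holds globally = False
First violation at position 5.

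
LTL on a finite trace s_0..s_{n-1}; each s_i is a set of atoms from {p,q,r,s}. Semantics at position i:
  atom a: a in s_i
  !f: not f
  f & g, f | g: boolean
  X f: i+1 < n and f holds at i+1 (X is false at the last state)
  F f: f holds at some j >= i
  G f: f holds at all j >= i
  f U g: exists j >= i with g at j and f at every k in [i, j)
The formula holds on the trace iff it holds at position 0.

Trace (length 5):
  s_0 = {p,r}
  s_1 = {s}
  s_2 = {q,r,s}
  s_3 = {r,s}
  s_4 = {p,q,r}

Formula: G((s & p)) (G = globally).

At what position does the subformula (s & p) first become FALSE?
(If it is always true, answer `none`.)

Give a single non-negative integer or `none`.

s_0={p,r}: (s & p)=False s=False p=True
s_1={s}: (s & p)=False s=True p=False
s_2={q,r,s}: (s & p)=False s=True p=False
s_3={r,s}: (s & p)=False s=True p=False
s_4={p,q,r}: (s & p)=False s=False p=True
G((s & p)) holds globally = False
First violation at position 0.

Answer: 0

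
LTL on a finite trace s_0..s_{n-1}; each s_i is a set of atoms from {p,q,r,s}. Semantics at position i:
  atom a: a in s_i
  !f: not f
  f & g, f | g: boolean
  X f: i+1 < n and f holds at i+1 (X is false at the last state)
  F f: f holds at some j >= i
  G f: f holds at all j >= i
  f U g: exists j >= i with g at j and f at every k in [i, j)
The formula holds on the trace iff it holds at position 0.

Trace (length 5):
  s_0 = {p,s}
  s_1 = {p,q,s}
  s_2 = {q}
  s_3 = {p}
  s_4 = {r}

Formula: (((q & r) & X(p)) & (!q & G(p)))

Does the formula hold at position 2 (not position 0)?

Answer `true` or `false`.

Answer: false

Derivation:
s_0={p,s}: (((q & r) & X(p)) & (!q & G(p)))=False ((q & r) & X(p))=False (q & r)=False q=False r=False X(p)=True p=True (!q & G(p))=False !q=True G(p)=False
s_1={p,q,s}: (((q & r) & X(p)) & (!q & G(p)))=False ((q & r) & X(p))=False (q & r)=False q=True r=False X(p)=False p=True (!q & G(p))=False !q=False G(p)=False
s_2={q}: (((q & r) & X(p)) & (!q & G(p)))=False ((q & r) & X(p))=False (q & r)=False q=True r=False X(p)=True p=False (!q & G(p))=False !q=False G(p)=False
s_3={p}: (((q & r) & X(p)) & (!q & G(p)))=False ((q & r) & X(p))=False (q & r)=False q=False r=False X(p)=False p=True (!q & G(p))=False !q=True G(p)=False
s_4={r}: (((q & r) & X(p)) & (!q & G(p)))=False ((q & r) & X(p))=False (q & r)=False q=False r=True X(p)=False p=False (!q & G(p))=False !q=True G(p)=False
Evaluating at position 2: result = False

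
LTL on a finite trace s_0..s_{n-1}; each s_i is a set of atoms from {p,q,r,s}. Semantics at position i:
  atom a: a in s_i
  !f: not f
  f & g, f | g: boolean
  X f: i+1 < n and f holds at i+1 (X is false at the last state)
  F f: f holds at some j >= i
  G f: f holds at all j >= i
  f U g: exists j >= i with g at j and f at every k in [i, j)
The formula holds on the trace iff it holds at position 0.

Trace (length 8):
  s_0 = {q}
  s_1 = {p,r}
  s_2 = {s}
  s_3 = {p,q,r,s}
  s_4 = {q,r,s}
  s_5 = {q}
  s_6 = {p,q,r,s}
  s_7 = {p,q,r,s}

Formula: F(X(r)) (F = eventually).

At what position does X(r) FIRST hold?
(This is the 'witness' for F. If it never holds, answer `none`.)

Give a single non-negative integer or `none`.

Answer: 0

Derivation:
s_0={q}: X(r)=True r=False
s_1={p,r}: X(r)=False r=True
s_2={s}: X(r)=True r=False
s_3={p,q,r,s}: X(r)=True r=True
s_4={q,r,s}: X(r)=False r=True
s_5={q}: X(r)=True r=False
s_6={p,q,r,s}: X(r)=True r=True
s_7={p,q,r,s}: X(r)=False r=True
F(X(r)) holds; first witness at position 0.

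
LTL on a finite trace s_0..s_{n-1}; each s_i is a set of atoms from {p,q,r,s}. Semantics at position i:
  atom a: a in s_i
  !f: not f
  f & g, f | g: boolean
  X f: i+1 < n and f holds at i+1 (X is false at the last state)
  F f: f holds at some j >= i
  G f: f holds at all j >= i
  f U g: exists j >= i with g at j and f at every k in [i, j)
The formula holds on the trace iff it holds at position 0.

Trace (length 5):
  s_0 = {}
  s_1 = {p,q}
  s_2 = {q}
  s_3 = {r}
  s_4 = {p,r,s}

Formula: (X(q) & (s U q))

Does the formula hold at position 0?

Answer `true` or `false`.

Answer: false

Derivation:
s_0={}: (X(q) & (s U q))=False X(q)=True q=False (s U q)=False s=False
s_1={p,q}: (X(q) & (s U q))=True X(q)=True q=True (s U q)=True s=False
s_2={q}: (X(q) & (s U q))=False X(q)=False q=True (s U q)=True s=False
s_3={r}: (X(q) & (s U q))=False X(q)=False q=False (s U q)=False s=False
s_4={p,r,s}: (X(q) & (s U q))=False X(q)=False q=False (s U q)=False s=True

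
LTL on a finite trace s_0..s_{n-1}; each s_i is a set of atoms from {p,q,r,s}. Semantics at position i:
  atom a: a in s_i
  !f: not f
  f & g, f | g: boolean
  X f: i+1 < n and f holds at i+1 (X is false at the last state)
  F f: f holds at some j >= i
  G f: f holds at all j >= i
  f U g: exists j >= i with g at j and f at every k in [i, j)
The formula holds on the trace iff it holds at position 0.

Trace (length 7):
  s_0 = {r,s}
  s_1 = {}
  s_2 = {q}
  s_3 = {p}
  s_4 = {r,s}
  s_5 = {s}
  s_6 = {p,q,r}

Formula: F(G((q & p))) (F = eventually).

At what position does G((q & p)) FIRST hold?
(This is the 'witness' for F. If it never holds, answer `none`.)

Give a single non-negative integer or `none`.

s_0={r,s}: G((q & p))=False (q & p)=False q=False p=False
s_1={}: G((q & p))=False (q & p)=False q=False p=False
s_2={q}: G((q & p))=False (q & p)=False q=True p=False
s_3={p}: G((q & p))=False (q & p)=False q=False p=True
s_4={r,s}: G((q & p))=False (q & p)=False q=False p=False
s_5={s}: G((q & p))=False (q & p)=False q=False p=False
s_6={p,q,r}: G((q & p))=True (q & p)=True q=True p=True
F(G((q & p))) holds; first witness at position 6.

Answer: 6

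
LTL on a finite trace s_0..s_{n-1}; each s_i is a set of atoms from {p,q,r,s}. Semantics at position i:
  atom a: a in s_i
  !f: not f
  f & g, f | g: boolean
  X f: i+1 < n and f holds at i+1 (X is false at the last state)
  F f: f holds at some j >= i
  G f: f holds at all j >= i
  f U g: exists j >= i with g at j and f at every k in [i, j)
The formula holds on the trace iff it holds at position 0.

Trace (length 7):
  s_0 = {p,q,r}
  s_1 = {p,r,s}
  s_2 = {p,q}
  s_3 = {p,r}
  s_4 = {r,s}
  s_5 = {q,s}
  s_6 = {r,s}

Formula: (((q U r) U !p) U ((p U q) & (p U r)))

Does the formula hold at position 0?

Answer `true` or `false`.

Answer: true

Derivation:
s_0={p,q,r}: (((q U r) U !p) U ((p U q) & (p U r)))=True ((q U r) U !p)=True (q U r)=True q=True r=True !p=False p=True ((p U q) & (p U r))=True (p U q)=True (p U r)=True
s_1={p,r,s}: (((q U r) U !p) U ((p U q) & (p U r)))=True ((q U r) U !p)=True (q U r)=True q=False r=True !p=False p=True ((p U q) & (p U r))=True (p U q)=True (p U r)=True
s_2={p,q}: (((q U r) U !p) U ((p U q) & (p U r)))=True ((q U r) U !p)=True (q U r)=True q=True r=False !p=False p=True ((p U q) & (p U r))=True (p U q)=True (p U r)=True
s_3={p,r}: (((q U r) U !p) U ((p U q) & (p U r)))=False ((q U r) U !p)=True (q U r)=True q=False r=True !p=False p=True ((p U q) & (p U r))=False (p U q)=False (p U r)=True
s_4={r,s}: (((q U r) U !p) U ((p U q) & (p U r)))=False ((q U r) U !p)=True (q U r)=True q=False r=True !p=True p=False ((p U q) & (p U r))=False (p U q)=False (p U r)=True
s_5={q,s}: (((q U r) U !p) U ((p U q) & (p U r)))=False ((q U r) U !p)=True (q U r)=True q=True r=False !p=True p=False ((p U q) & (p U r))=False (p U q)=True (p U r)=False
s_6={r,s}: (((q U r) U !p) U ((p U q) & (p U r)))=False ((q U r) U !p)=True (q U r)=True q=False r=True !p=True p=False ((p U q) & (p U r))=False (p U q)=False (p U r)=True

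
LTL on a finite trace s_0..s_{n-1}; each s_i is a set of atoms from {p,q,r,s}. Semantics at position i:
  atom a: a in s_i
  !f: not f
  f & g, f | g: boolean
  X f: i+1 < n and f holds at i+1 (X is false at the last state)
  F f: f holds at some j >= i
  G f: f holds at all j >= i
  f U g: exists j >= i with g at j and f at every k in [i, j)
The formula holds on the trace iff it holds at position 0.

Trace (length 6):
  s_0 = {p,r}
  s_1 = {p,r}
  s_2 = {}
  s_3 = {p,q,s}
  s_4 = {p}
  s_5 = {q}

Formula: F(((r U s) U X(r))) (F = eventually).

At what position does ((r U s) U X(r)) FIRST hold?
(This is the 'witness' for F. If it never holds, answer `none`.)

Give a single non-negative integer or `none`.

Answer: 0

Derivation:
s_0={p,r}: ((r U s) U X(r))=True (r U s)=False r=True s=False X(r)=True
s_1={p,r}: ((r U s) U X(r))=False (r U s)=False r=True s=False X(r)=False
s_2={}: ((r U s) U X(r))=False (r U s)=False r=False s=False X(r)=False
s_3={p,q,s}: ((r U s) U X(r))=False (r U s)=True r=False s=True X(r)=False
s_4={p}: ((r U s) U X(r))=False (r U s)=False r=False s=False X(r)=False
s_5={q}: ((r U s) U X(r))=False (r U s)=False r=False s=False X(r)=False
F(((r U s) U X(r))) holds; first witness at position 0.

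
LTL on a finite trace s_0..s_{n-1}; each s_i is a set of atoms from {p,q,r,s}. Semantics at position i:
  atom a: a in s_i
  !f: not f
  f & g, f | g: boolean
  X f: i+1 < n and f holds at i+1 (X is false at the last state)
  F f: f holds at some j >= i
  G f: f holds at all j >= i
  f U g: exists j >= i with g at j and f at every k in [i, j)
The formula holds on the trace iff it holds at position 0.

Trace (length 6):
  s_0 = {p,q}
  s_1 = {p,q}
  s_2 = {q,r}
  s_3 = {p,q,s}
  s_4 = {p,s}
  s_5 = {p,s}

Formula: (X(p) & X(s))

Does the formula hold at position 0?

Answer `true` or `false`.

Answer: false

Derivation:
s_0={p,q}: (X(p) & X(s))=False X(p)=True p=True X(s)=False s=False
s_1={p,q}: (X(p) & X(s))=False X(p)=False p=True X(s)=False s=False
s_2={q,r}: (X(p) & X(s))=True X(p)=True p=False X(s)=True s=False
s_3={p,q,s}: (X(p) & X(s))=True X(p)=True p=True X(s)=True s=True
s_4={p,s}: (X(p) & X(s))=True X(p)=True p=True X(s)=True s=True
s_5={p,s}: (X(p) & X(s))=False X(p)=False p=True X(s)=False s=True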